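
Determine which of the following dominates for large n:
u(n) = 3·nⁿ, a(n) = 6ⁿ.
Comparing growth rates:
Growth-rate hierarchy: log n ≺ any polynomial ≺ any exponential cⁿ (c>1) ≺ n! ≺ nⁿ.
super-exponential nⁿ dominates exponential base 6 asymptotically.

u(n) grows faster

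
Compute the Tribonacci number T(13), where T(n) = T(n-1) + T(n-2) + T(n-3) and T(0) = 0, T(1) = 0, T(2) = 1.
Computing the sequence terms:
0, 0, 1, 1, 2, 4, 7, 13, 24, 44, 81, 149, 274, 504

504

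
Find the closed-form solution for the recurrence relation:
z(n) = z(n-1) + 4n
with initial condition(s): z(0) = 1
Recurrence: z(n) = z(n-1) + 4n, initial: z(0) = 1.
Telescoping: z(n) = z(0) + 4·Σᵢ₌₁ⁿ i = 1 + 4·n(n+1)/2.

z(n) = 4·n(n+1)/2 + 1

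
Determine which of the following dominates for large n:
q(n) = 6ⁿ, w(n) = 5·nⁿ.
Comparing growth rates:
Growth-rate hierarchy: log n ≺ any polynomial ≺ any exponential cⁿ (c>1) ≺ n! ≺ nⁿ.
super-exponential nⁿ dominates exponential base 6 asymptotically.

w(n) grows faster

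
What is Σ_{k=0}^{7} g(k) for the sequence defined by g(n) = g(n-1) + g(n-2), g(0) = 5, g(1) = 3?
Computing the sequence terms: 5, 3, 8, 11, 19, 30, 49, 79
Adding these values together:

204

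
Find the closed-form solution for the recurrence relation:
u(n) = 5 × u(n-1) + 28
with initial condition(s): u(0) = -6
Recurrence: u(n) = 5 × u(n-1) + 28, initial: u(0) = -6.
Try u(n) = A·5ⁿ + C. Substituting: A·5ⁿ + C = 5(A·5ⁿ⁻¹ + C) + 28 = A·5ⁿ + 5C + 28, so C = 5C + 28, giving C = -7. Then u(0) = A - 7 = -6 gives A = 1.

u(n) = 5ⁿ - 7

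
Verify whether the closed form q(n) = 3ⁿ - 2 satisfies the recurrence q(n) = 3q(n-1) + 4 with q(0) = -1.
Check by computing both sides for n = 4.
From the recurrence with q(0) = -1:
  q(0) = -1, q(1) = 1, q(2) = 7, q(3) = 25, q(4) = 79
  so the recurrence gives q(4) = 79.
From the proposed closed form q(n) = 3ⁿ - 2:
  q(4) = 79.
Both sides give 79 at n = 4, and the initial condition(s) match, so the closed form is consistent.

Yes, the closed form is correct.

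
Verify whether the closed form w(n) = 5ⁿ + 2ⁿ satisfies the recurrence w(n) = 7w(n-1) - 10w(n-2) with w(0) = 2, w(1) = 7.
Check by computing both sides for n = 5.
From the recurrence with w(0) = 2, w(1) = 7:
  w(0) = 2, w(1) = 7, w(2) = 29, w(3) = 133, w(4) = 641, w(5) = 3157
  so the recurrence gives w(5) = 3157.
From the proposed closed form w(n) = 5ⁿ + 2ⁿ:
  w(5) = 3157.
Both sides give 3157 at n = 5, and the initial condition(s) match, so the closed form is consistent.

Yes, the closed form is correct.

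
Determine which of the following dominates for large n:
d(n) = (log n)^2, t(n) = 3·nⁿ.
Comparing growth rates:
Growth-rate hierarchy: log n ≺ any polynomial ≺ any exponential cⁿ (c>1) ≺ n! ≺ nⁿ.
super-exponential nⁿ dominates polylogarithmic (log n)^2 asymptotically.

t(n) grows faster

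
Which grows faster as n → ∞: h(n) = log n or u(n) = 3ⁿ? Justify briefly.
Comparing growth rates:
Growth-rate hierarchy: log n ≺ any polynomial ≺ any exponential cⁿ (c>1) ≺ n! ≺ nⁿ.
exponential base 3 dominates logarithmic asymptotically.

u(n) grows faster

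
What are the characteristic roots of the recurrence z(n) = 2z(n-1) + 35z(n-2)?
Substitute z(n) = rⁿ and divide through by rⁿ⁻²: r² - 2r - 35 = 0
Factor: (r + 5)(r - 7) = 0, so r = -5, 7.
General solution: z(n) = A·(-5)ⁿ + B·7ⁿ

Characteristic: r² - 2r - 35 = 0, Roots: r = -5, 7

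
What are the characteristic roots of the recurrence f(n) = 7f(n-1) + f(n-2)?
Substitute f(n) = rⁿ and divide through by rⁿ⁻²: r² - 7r - 1 = 0
Discriminant: 7² + 4·1 = 53, not a perfect square, so by the quadratic formula r = (7 ± √53)/2.
General solution: f(n) = A·r₁ⁿ + B·r₂ⁿ where r₁,r₂ = (7 ± √53)/2

Characteristic: r² - 7r - 1 = 0, Roots: r = (7 ± √53)/2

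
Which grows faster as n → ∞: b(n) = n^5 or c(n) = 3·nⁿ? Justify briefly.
Comparing growth rates:
Growth-rate hierarchy: log n ≺ any polynomial ≺ any exponential cⁿ (c>1) ≺ n! ≺ nⁿ.
super-exponential nⁿ dominates polynomial degree 5 asymptotically.

c(n) grows faster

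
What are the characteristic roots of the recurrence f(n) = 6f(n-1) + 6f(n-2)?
Substitute f(n) = rⁿ and divide through by rⁿ⁻²: r² - 6r - 6 = 0
Discriminant: 6² + 4·6 = 60, not a perfect square, so by the quadratic formula r = (6 ± √60)/2.
General solution: f(n) = A·r₁ⁿ + B·r₂ⁿ where r₁,r₂ = (6 ± √60)/2

Characteristic: r² - 6r - 6 = 0, Roots: r = (6 ± √60)/2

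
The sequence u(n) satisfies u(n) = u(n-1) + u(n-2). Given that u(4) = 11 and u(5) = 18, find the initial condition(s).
Work backwards using u(k) = u(k+2) - u(k+1):
u(3) = u(5) - u(4) = 18 - 11 = 7
u(2) = u(4) - u(3) = 11 - 7 = 4
u(1) = u(3) - u(2) = 7 - 4 = 3
u(0) = u(2) - u(1) = 4 - 3 = 1

u(0) = 1, u(1) = 3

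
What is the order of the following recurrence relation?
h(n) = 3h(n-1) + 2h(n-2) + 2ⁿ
The order is the largest lag k for which h(n-k) appears. Here the deepest term is h(n-2) (the 2ⁿ term is non-homogeneous and does not affect the order), so the order is 2.

Order 2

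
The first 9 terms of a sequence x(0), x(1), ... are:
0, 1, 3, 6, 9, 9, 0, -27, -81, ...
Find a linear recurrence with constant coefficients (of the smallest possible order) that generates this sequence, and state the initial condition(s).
Look for the lowest-order linear relation among consecutive terms.
Observation: x(n) - 3·x(n-1) - (-3)·x(n-2) = 0 holds for the shown terms, and no order-1 relation x(n) = α·x(n-1) + β fits.
Check at n=3: 3·3 + (-3)·1 = 6. ✓

x(n) = 3x(n-1) - 3x(n-2), x(0) = 0, x(1) = 1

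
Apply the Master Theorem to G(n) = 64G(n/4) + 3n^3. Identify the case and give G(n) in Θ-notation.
Master Theorem template: G(n) = a·G(n/b) + f(n).
Here: a=64, b=4, f(n)=3n^3
Compute log_b(a) = log_4(64) = 3.
f(n) = 3n^3 = Θ(n^3). Case 2: G(n) = Θ(n^3 log n).

Case 2: G(n) = Θ(n^3 log n)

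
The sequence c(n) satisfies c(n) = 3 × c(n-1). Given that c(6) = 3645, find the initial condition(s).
In general c(n) = 3ⁿ · c(0). At n = 6: c(0) = c(6) / 3^6 = 3645 / 729 = 5.

c(0) = 5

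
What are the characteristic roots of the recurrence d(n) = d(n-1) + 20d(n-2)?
Substitute d(n) = rⁿ and divide through by rⁿ⁻²: r² - r - 20 = 0
Factor: (r - 5)(r + 4) = 0, so r = 5, -4.
General solution: d(n) = A·5ⁿ + B·(-4)ⁿ

Characteristic: r² - r - 20 = 0, Roots: r = 5, -4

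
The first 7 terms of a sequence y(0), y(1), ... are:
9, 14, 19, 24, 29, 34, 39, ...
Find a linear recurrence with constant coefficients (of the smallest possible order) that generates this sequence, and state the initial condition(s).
Look for the lowest-order linear relation among consecutive terms.
Observation: consecutive differences are constant (= 5).
Check at n=2: 1·14 + 5 = 19. ✓

y(n) = y(n-1) + 5, y(0) = 9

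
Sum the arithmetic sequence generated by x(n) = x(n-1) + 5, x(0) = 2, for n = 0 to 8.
Computing the sequence terms: 2, 7, 12, 17, 22, 27, 32, 37, 42
Adding these values together:

198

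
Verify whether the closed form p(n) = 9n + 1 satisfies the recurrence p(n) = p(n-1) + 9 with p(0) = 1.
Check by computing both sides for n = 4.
From the recurrence with p(0) = 1:
  p(0) = 1, p(1) = 10, p(2) = 19, p(3) = 28, p(4) = 37
  so the recurrence gives p(4) = 37.
From the proposed closed form p(n) = 9n + 1:
  p(4) = 37.
Both sides give 37 at n = 4, and the initial condition(s) match, so the closed form is consistent.

Yes, the closed form is correct.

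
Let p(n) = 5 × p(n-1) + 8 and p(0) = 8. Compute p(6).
Computing step by step:
p(0) = 8
p(1) = 5 × 8 + 8 = 48
p(2) = 5 × 48 + 8 = 248
p(3) = 5 × 248 + 8 = 1248
p(4) = 5 × 1248 + 8 = 6248
p(5) = 5 × 6248 + 8 = 31248
p(6) = 5 × 31248 + 8 = 156248

156248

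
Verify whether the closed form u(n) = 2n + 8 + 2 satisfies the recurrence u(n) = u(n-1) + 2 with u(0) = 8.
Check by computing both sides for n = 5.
From the recurrence with u(0) = 8:
  u(0) = 8, u(1) = 10, u(2) = 12, u(3) = 14, u(4) = 16, u(5) = 18
  so the recurrence gives u(5) = 18.
From the proposed closed form u(n) = 2n + 8 + 2:
  u(5) = 20.
The recurrence gives 18 but the closed form gives 20, so the closed form does not satisfy the recurrence.

No, the closed form is incorrect.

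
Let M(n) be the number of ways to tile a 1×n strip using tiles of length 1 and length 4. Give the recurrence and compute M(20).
Condition on the last tile: it has length 1 (leaving a 1×(n-1) strip) or length 4 (leaving a 1×(n-4) strip), so M(n) = M(n-1) + M(n-4) (order-4 linear recurrence).
For 0 ≤ i < 4 only unit tiles fit, so M(i) = 1.
Iterating the recurrence: M(4) = 2, M(5) = 3, M(6) = 4, M(7) = 5, M(8) = 7, M(9) = 10, M(10) = 14, M(11) = 19, M(12) = 26, M(13) = 36, M(14) = 50, M(15) = 69, M(16) = 95, M(17) = 131, M(18) = 181, M(19) = 250, M(20) = 345.

M(n) = M(n-1) + M(n-4), with M(i) = 1 for 0 ≤ i < 4; M(20) = 345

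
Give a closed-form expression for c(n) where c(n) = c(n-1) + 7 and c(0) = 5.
Recurrence: c(n) = c(n-1) + 7, initial: c(0) = 5.
Each step adds 7, so c(n) = c(0) + 7n = 7n + 5.

c(n) = 7n + 5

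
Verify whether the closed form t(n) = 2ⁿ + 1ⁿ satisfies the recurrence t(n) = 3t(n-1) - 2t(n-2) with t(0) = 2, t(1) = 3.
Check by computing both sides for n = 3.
From the recurrence with t(0) = 2, t(1) = 3:
  t(0) = 2, t(1) = 3, t(2) = 5, t(3) = 9
  so the recurrence gives t(3) = 9.
From the proposed closed form t(n) = 2ⁿ + 1ⁿ:
  t(3) = 9.
Both sides give 9 at n = 3, and the initial condition(s) match, so the closed form is consistent.

Yes, the closed form is correct.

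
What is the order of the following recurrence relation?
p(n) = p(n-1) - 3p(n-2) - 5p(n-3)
The order is the largest lag k for which p(n-k) appears. Here the deepest term is p(n-3), so the order is 3.

Order 3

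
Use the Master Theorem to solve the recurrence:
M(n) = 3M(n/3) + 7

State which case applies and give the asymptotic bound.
Master Theorem template: M(n) = a·M(n/b) + f(n).
Here: a=3, b=3, f(n)=7
Compute log_b(a) = log_3(3) = 1.
f(n) = 7 = O(n^(1-ε)) with ε = 1. Case 1: M(n) = Θ(n^log_b(a)) = Θ(n).

Case 1: M(n) = Θ(n)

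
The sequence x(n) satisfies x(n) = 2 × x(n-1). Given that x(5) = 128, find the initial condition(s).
In general x(n) = 2ⁿ · x(0). At n = 5: x(0) = x(5) / 2^5 = 128 / 32 = 4.

x(0) = 4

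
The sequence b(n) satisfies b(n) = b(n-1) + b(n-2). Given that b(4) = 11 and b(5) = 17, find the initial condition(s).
Work backwards using b(k) = b(k+2) - b(k+1):
b(3) = b(5) - b(4) = 17 - 11 = 6
b(2) = b(4) - b(3) = 11 - 6 = 5
b(1) = b(3) - b(2) = 6 - 5 = 1
b(0) = b(2) - b(1) = 5 - 1 = 4

b(0) = 4, b(1) = 1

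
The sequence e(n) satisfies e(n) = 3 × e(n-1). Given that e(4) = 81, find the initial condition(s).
In general e(n) = 3ⁿ · e(0). At n = 4: e(0) = e(4) / 3^4 = 81 / 81 = 1.

e(0) = 1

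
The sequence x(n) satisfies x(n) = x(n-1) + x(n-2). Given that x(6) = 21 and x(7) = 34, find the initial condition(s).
Work backwards using x(k) = x(k+2) - x(k+1):
x(5) = x(7) - x(6) = 34 - 21 = 13
x(4) = x(6) - x(5) = 21 - 13 = 8
x(3) = x(5) - x(4) = 13 - 8 = 5
x(2) = x(4) - x(3) = 8 - 5 = 3
x(1) = x(3) - x(2) = 5 - 3 = 2
x(0) = x(2) - x(1) = 3 - 2 = 1

x(0) = 1, x(1) = 2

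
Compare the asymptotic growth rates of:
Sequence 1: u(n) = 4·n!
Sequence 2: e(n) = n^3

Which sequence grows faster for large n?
Comparing growth rates:
Growth-rate hierarchy: log n ≺ any polynomial ≺ any exponential cⁿ (c>1) ≺ n! ≺ nⁿ.
factorial dominates polynomial degree 3 asymptotically.

u(n) grows faster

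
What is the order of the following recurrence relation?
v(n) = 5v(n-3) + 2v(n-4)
The order is the largest lag k for which v(n-k) appears. Here the deepest term is v(n-4), so the order is 4.

Order 4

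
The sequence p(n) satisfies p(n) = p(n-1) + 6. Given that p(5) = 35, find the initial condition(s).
p(5) = p(0) + 5·6, so p(0) = 35 - 30 = 5.

p(0) = 5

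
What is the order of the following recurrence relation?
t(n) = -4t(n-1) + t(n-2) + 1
The order is the largest lag k for which t(n-k) appears. Here the deepest term is t(n-2) (the 1 term is non-homogeneous and does not affect the order), so the order is 2.

Order 2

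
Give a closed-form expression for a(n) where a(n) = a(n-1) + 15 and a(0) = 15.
Recurrence: a(n) = a(n-1) + 15, initial: a(0) = 15.
Each step adds 15, so a(n) = a(0) + 15n = 15n + 15.

a(n) = 15n + 15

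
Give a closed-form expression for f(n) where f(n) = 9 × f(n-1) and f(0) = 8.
Recurrence: f(n) = 9 × f(n-1), initial: f(0) = 8.
Each term is 9 times the previous, so this is geometric with ratio 9. After n steps: f(n) = f(0)·9ⁿ = 8·9ⁿ.

f(n) = 8·9ⁿ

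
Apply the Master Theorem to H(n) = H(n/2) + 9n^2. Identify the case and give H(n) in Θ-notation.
Master Theorem template: H(n) = a·H(n/b) + f(n).
Here: a=1, b=2, f(n)=9n^2
Compute log_b(a) = log_2(1) = 0.
f(n) = 9n^2 = Ω(n^(0+ε)) with ε = 2, and the regularity condition holds (a·f(n/b) = (a/b^2)·f(n) with a/b^2 = 2^-2 < 1). Case 3: H(n) = Θ(f(n)) = Θ(n^2).

Case 3: H(n) = Θ(n^2)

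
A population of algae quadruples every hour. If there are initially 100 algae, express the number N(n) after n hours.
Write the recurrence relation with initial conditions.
Each hour multiplies the count by 4, so the count after n hours depends only on the count after n-1 hours: N(n) = 4 × N(n-1). The starting count gives N(0) = 100.
Unrolling n times gives the closed form N(n) = 100 × 4ⁿ.

N(n) = 4 × N(n-1), N(0) = 100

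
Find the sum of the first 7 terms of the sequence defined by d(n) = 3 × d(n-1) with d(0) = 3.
Computing the sequence terms: 3, 9, 27, 81, 243, 729, 2187
Adding these values together:

3279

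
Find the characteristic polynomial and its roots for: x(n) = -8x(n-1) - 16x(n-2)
Substitute x(n) = rⁿ and divide through by rⁿ⁻²: r² + 8r + 16 = 0
Factor: (r + 4)² = 0, so r = -4 (double root).
General solution: x(n) = (A + Bn)·(-4)ⁿ

Characteristic: r² + 8r + 16 = 0, Roots: r = -4 (double root)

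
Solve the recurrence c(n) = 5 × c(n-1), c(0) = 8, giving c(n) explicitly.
Recurrence: c(n) = 5 × c(n-1), initial: c(0) = 8.
Each term is 5 times the previous, so this is geometric with ratio 5. After n steps: c(n) = c(0)·5ⁿ = 8·5ⁿ.

c(n) = 8·5ⁿ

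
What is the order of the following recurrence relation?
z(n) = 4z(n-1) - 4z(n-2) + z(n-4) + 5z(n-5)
The order is the largest lag k for which z(n-k) appears. Here the deepest term is z(n-5), so the order is 5.

Order 5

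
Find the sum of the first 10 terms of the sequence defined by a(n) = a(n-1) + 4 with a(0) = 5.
Computing the sequence terms: 5, 9, 13, 17, 21, 25, 29, 33, 37, 41
Adding these values together:

230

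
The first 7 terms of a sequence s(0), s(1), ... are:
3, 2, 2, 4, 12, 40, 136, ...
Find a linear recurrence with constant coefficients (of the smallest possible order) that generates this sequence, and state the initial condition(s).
Look for the lowest-order linear relation among consecutive terms.
Observation: s(n) - 4·s(n-1) - (-2)·s(n-2) = 0 holds for the shown terms, and no order-1 relation s(n) = α·s(n-1) + β fits.
Check at n=3: 4·2 + (-2)·2 = 4. ✓

s(n) = 4s(n-1) - 2s(n-2), s(0) = 3, s(1) = 2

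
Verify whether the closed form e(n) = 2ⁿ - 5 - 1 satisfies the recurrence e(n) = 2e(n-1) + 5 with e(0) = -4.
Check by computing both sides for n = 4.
From the recurrence with e(0) = -4:
  e(0) = -4, e(1) = -3, e(2) = -1, e(3) = 3, e(4) = 11
  so the recurrence gives e(4) = 11.
From the proposed closed form e(n) = 2ⁿ - 5 - 1:
  e(4) = 10.
The recurrence gives 11 but the closed form gives 10, so the closed form does not satisfy the recurrence.

No, the closed form is incorrect.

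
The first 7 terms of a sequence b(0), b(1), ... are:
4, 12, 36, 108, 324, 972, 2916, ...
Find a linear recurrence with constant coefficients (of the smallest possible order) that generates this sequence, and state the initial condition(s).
Look for the lowest-order linear relation among consecutive terms.
Observation: each term is 3× the previous.
Check at n=2: 3·12 = 36. ✓

b(n) = 3 × b(n-1), b(0) = 4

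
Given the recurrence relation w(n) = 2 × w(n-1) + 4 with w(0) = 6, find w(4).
Computing step by step:
w(0) = 6
w(1) = 2 × 6 + 4 = 16
w(2) = 2 × 16 + 4 = 36
w(3) = 2 × 36 + 4 = 76
w(4) = 2 × 76 + 4 = 156

156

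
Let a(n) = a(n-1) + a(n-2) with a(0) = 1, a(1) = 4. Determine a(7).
Computing the sequence terms:
1, 4, 5, 9, 14, 23, 37, 60

60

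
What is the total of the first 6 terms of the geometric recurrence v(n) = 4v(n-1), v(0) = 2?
Computing the sequence terms: 2, 8, 32, 128, 512, 2048
Adding these values together:

2730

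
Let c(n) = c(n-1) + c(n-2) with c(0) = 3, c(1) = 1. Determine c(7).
Computing the sequence terms:
3, 1, 4, 5, 9, 14, 23, 37

37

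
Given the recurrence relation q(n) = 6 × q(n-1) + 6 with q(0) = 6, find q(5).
Computing step by step:
q(0) = 6
q(1) = 6 × 6 + 6 = 42
q(2) = 6 × 42 + 6 = 258
q(3) = 6 × 258 + 6 = 1554
q(4) = 6 × 1554 + 6 = 9330
q(5) = 6 × 9330 + 6 = 55986

55986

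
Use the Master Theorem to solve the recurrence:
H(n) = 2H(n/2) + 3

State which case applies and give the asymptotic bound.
Master Theorem template: H(n) = a·H(n/b) + f(n).
Here: a=2, b=2, f(n)=3
Compute log_b(a) = log_2(2) = 1.
f(n) = 3 = O(n^(1-ε)) with ε = 1. Case 1: H(n) = Θ(n^log_b(a)) = Θ(n).

Case 1: H(n) = Θ(n)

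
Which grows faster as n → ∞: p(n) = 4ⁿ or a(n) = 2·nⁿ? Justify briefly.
Comparing growth rates:
Growth-rate hierarchy: log n ≺ any polynomial ≺ any exponential cⁿ (c>1) ≺ n! ≺ nⁿ.
super-exponential nⁿ dominates exponential base 4 asymptotically.

a(n) grows faster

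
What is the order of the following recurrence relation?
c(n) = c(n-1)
The order is the largest lag k for which c(n-k) appears. Here the deepest term is c(n-1), so the order is 1.

Order 1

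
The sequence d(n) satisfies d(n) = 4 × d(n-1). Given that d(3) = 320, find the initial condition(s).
In general d(n) = 4ⁿ · d(0). At n = 3: d(0) = d(3) / 4^3 = 320 / 64 = 5.

d(0) = 5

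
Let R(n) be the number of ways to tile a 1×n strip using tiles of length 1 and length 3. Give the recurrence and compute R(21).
Condition on the last tile: it has length 1 (leaving a 1×(n-1) strip) or length 3 (leaving a 1×(n-3) strip), so R(n) = R(n-1) + R(n-3) (order-3 linear recurrence).
For 0 ≤ i < 3 only unit tiles fit, so R(i) = 1.
Iterating the recurrence: R(3) = 2, R(4) = 3, R(5) = 4, R(6) = 6, R(7) = 9, R(8) = 13, R(9) = 19, R(10) = 28, R(11) = 41, R(12) = 60, R(13) = 88, R(14) = 129, R(15) = 189, R(16) = 277, R(17) = 406, R(18) = 595, R(19) = 872, R(20) = 1278, R(21) = 1873.

R(n) = R(n-1) + R(n-3), with R(i) = 1 for 0 ≤ i < 3; R(21) = 1873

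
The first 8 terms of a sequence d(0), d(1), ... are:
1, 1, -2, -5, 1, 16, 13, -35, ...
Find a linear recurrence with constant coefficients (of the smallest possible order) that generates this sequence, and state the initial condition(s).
Look for the lowest-order linear relation among consecutive terms.
Observation: d(n) - 1·d(n-1) - (-3)·d(n-2) = 0 holds for the shown terms, and no order-1 relation d(n) = α·d(n-1) + β fits.
Check at n=3: 1·-2 + (-3)·1 = -5. ✓

d(n) = d(n-1) - 3d(n-2), d(0) = 1, d(1) = 1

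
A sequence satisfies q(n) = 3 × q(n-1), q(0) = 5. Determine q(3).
Computing step by step:
q(0) = 5
q(1) = 3 × 5 = 15
q(2) = 3 × 15 = 45
q(3) = 3 × 45 = 135

135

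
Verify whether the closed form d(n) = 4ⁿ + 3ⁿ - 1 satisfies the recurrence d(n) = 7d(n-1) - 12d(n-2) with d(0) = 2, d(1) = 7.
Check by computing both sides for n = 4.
From the recurrence with d(0) = 2, d(1) = 7:
  d(0) = 2, d(1) = 7, d(2) = 25, d(3) = 91, d(4) = 337
  so the recurrence gives d(4) = 337.
From the proposed closed form d(n) = 4ⁿ + 3ⁿ - 1:
  d(4) = 336.
The recurrence gives 337 but the closed form gives 336, so the closed form does not satisfy the recurrence.

No, the closed form is incorrect.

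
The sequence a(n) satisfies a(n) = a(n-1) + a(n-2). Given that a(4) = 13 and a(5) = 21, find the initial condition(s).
Work backwards using a(k) = a(k+2) - a(k+1):
a(3) = a(5) - a(4) = 21 - 13 = 8
a(2) = a(4) - a(3) = 13 - 8 = 5
a(1) = a(3) - a(2) = 8 - 5 = 3
a(0) = a(2) - a(1) = 5 - 3 = 2

a(0) = 2, a(1) = 3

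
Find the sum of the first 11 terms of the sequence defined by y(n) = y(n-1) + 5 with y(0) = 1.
Computing the sequence terms: 1, 6, 11, 16, 21, 26, 31, 36, 41, 46, 51
Adding these values together:

286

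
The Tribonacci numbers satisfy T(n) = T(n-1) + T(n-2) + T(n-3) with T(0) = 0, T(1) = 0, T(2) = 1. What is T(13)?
Computing the sequence terms:
0, 0, 1, 1, 2, 4, 7, 13, 24, 44, 81, 149, 274, 504

504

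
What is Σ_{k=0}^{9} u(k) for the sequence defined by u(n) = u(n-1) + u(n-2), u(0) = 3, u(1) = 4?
Computing the sequence terms: 3, 4, 7, 11, 18, 29, 47, 76, 123, 199
Adding these values together:

517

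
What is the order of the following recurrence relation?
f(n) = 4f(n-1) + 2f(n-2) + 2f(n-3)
The order is the largest lag k for which f(n-k) appears. Here the deepest term is f(n-3), so the order is 3.

Order 3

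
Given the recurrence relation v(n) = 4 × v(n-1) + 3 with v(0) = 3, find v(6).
Computing step by step:
v(0) = 3
v(1) = 4 × 3 + 3 = 15
v(2) = 4 × 15 + 3 = 63
v(3) = 4 × 63 + 3 = 255
v(4) = 4 × 255 + 3 = 1023
v(5) = 4 × 1023 + 3 = 4095
v(6) = 4 × 4095 + 3 = 16383

16383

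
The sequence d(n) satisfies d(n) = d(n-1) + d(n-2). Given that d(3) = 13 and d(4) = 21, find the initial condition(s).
Work backwards using d(k) = d(k+2) - d(k+1):
d(2) = d(4) - d(3) = 21 - 13 = 8
d(1) = d(3) - d(2) = 13 - 8 = 5
d(0) = d(2) - d(1) = 8 - 5 = 3

d(0) = 3, d(1) = 5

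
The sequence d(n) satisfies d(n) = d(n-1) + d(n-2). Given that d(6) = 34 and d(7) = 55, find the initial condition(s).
Work backwards using d(k) = d(k+2) - d(k+1):
d(5) = d(7) - d(6) = 55 - 34 = 21
d(4) = d(6) - d(5) = 34 - 21 = 13
d(3) = d(5) - d(4) = 21 - 13 = 8
d(2) = d(4) - d(3) = 13 - 8 = 5
d(1) = d(3) - d(2) = 8 - 5 = 3
d(0) = d(2) - d(1) = 5 - 3 = 2

d(0) = 2, d(1) = 3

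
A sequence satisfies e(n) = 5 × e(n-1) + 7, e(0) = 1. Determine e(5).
Computing step by step:
e(0) = 1
e(1) = 5 × 1 + 7 = 12
e(2) = 5 × 12 + 7 = 67
e(3) = 5 × 67 + 7 = 342
e(4) = 5 × 342 + 7 = 1717
e(5) = 5 × 1717 + 7 = 8592

8592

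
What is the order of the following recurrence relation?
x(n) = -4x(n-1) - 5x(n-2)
The order is the largest lag k for which x(n-k) appears. Here the deepest term is x(n-2), so the order is 2.

Order 2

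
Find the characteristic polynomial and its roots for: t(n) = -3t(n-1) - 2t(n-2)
Substitute t(n) = rⁿ and divide through by rⁿ⁻²: r² + 3r + 2 = 0
Factor: (r + 2)(r + 1) = 0, so r = -2, -1.
General solution: t(n) = A·(-2)ⁿ + B·(-1)ⁿ

Characteristic: r² + 3r + 2 = 0, Roots: r = -2, -1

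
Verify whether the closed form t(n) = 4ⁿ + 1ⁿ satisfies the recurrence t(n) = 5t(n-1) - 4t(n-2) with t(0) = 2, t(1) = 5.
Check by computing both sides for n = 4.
From the recurrence with t(0) = 2, t(1) = 5:
  t(0) = 2, t(1) = 5, t(2) = 17, t(3) = 65, t(4) = 257
  so the recurrence gives t(4) = 257.
From the proposed closed form t(n) = 4ⁿ + 1ⁿ:
  t(4) = 257.
Both sides give 257 at n = 4, and the initial condition(s) match, so the closed form is consistent.

Yes, the closed form is correct.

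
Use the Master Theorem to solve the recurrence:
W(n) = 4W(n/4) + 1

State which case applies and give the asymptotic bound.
Master Theorem template: W(n) = a·W(n/b) + f(n).
Here: a=4, b=4, f(n)=1
Compute log_b(a) = log_4(4) = 1.
f(n) = 1 = O(n^(1-ε)) with ε = 1. Case 1: W(n) = Θ(n^log_b(a)) = Θ(n).

Case 1: W(n) = Θ(n)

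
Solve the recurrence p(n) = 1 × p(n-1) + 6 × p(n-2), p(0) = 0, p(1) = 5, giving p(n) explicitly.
Recurrence: p(n) = 1 × p(n-1) + 6 × p(n-2), initial: p(0) = 0, p(1) = 5.
Characteristic equation: r² - 1r - 6 = 0, which factors as (r - 3)(r + 2) = 0, so r = 3, -2. General solution p(n) = A·3ⁿ + B·(-2)ⁿ. From p(0) = 0: A + B = 0. From p(1) = 5: 3A - 2B = 5. Solving gives A = 1, B = -1.

p(n) = 3ⁿ - (-2)ⁿ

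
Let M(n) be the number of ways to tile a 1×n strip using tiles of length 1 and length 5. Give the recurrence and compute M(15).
Condition on the last tile: it has length 1 (leaving a 1×(n-1) strip) or length 5 (leaving a 1×(n-5) strip), so M(n) = M(n-1) + M(n-5) (order-5 linear recurrence).
For 0 ≤ i < 5 only unit tiles fit, so M(i) = 1.
Iterating the recurrence: M(5) = 2, M(6) = 3, M(7) = 4, M(8) = 5, M(9) = 6, M(10) = 8, M(11) = 11, M(12) = 15, M(13) = 20, M(14) = 26, M(15) = 34.

M(n) = M(n-1) + M(n-5), with M(i) = 1 for 0 ≤ i < 5; M(15) = 34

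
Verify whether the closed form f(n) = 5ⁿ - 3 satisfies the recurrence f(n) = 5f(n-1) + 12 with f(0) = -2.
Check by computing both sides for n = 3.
From the recurrence with f(0) = -2:
  f(0) = -2, f(1) = 2, f(2) = 22, f(3) = 122
  so the recurrence gives f(3) = 122.
From the proposed closed form f(n) = 5ⁿ - 3:
  f(3) = 122.
Both sides give 122 at n = 3, and the initial condition(s) match, so the closed form is consistent.

Yes, the closed form is correct.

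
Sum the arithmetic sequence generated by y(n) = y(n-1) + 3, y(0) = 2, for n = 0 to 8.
Computing the sequence terms: 2, 5, 8, 11, 14, 17, 20, 23, 26
Adding these values together:

126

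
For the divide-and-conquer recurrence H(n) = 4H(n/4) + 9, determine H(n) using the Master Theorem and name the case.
Master Theorem template: H(n) = a·H(n/b) + f(n).
Here: a=4, b=4, f(n)=9
Compute log_b(a) = log_4(4) = 1.
f(n) = 9 = O(n^(1-ε)) with ε = 1. Case 1: H(n) = Θ(n^log_b(a)) = Θ(n).

Case 1: H(n) = Θ(n)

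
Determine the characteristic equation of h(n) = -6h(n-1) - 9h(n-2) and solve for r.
Substitute h(n) = rⁿ and divide through by rⁿ⁻²: r² + 6r + 9 = 0
Factor: (r + 3)² = 0, so r = -3 (double root).
General solution: h(n) = (A + Bn)·(-3)ⁿ

Characteristic: r² + 6r + 9 = 0, Roots: r = -3 (double root)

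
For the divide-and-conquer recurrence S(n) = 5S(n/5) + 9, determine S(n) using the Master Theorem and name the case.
Master Theorem template: S(n) = a·S(n/b) + f(n).
Here: a=5, b=5, f(n)=9
Compute log_b(a) = log_5(5) = 1.
f(n) = 9 = O(n^(1-ε)) with ε = 1. Case 1: S(n) = Θ(n^log_b(a)) = Θ(n).

Case 1: S(n) = Θ(n)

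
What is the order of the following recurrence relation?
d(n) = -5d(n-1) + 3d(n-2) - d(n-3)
The order is the largest lag k for which d(n-k) appears. Here the deepest term is d(n-3), so the order is 3.

Order 3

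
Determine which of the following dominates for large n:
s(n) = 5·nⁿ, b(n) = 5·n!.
Comparing growth rates:
Growth-rate hierarchy: log n ≺ any polynomial ≺ any exponential cⁿ (c>1) ≺ n! ≺ nⁿ.
super-exponential nⁿ dominates factorial asymptotically.

s(n) grows faster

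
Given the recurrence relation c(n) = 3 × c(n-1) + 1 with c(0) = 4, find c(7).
Computing step by step:
c(0) = 4
c(1) = 3 × 4 + 1 = 13
c(2) = 3 × 13 + 1 = 40
c(3) = 3 × 40 + 1 = 121
c(4) = 3 × 121 + 1 = 364
c(5) = 3 × 364 + 1 = 1093
c(6) = 3 × 1093 + 1 = 3280
c(7) = 3 × 3280 + 1 = 9841

9841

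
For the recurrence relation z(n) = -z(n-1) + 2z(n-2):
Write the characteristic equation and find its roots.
Substitute z(n) = rⁿ and divide through by rⁿ⁻²: r² + r - 2 = 0
Factor: (r + 2)(r - 1) = 0, so r = -2, 1.
General solution: z(n) = A·(-2)ⁿ + B·1ⁿ

Characteristic: r² + r - 2 = 0, Roots: r = -2, 1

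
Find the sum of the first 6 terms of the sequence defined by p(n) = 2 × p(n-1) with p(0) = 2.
Computing the sequence terms: 2, 4, 8, 16, 32, 64
Adding these values together:

126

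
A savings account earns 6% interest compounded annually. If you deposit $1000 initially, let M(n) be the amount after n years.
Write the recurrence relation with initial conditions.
Each year the balance grows by 6%, i.e. is multiplied by 1 + 6/100 = 1.06, so M(n) = 1.06 × M(n-1). The initial deposit gives M(0) = 1000.
Unrolling gives the closed form M(n) = 1000 × (1.06)ⁿ.

M(n) = 1.06 × M(n-1), M(0) = 1000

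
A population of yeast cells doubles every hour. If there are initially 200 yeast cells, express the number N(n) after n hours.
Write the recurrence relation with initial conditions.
Each hour multiplies the count by 2, so the count after n hours depends only on the count after n-1 hours: N(n) = 2 × N(n-1). The starting count gives N(0) = 200.
Unrolling n times gives the closed form N(n) = 200 × 2ⁿ.

N(n) = 2 × N(n-1), N(0) = 200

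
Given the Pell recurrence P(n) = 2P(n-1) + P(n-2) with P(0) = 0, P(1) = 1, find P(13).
Computing the sequence terms:
0, 1, 2, 5, 12, 29, 70, 169, 408, 985, 2378, 5741, 13860, 33461

33461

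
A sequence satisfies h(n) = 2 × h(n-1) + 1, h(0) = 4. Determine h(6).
Computing step by step:
h(0) = 4
h(1) = 2 × 4 + 1 = 9
h(2) = 2 × 9 + 1 = 19
h(3) = 2 × 19 + 1 = 39
h(4) = 2 × 39 + 1 = 79
h(5) = 2 × 79 + 1 = 159
h(6) = 2 × 159 + 1 = 319

319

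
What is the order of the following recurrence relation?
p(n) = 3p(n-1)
The order is the largest lag k for which p(n-k) appears. Here the deepest term is p(n-1), so the order is 1.

Order 1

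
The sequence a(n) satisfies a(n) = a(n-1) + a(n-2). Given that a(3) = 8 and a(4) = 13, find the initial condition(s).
Work backwards using a(k) = a(k+2) - a(k+1):
a(2) = a(4) - a(3) = 13 - 8 = 5
a(1) = a(3) - a(2) = 8 - 5 = 3
a(0) = a(2) - a(1) = 5 - 3 = 2

a(0) = 2, a(1) = 3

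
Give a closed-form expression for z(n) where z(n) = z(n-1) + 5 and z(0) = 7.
Recurrence: z(n) = z(n-1) + 5, initial: z(0) = 7.
Each step adds 5, so z(n) = z(0) + 5n = 5n + 7.

z(n) = 5n + 7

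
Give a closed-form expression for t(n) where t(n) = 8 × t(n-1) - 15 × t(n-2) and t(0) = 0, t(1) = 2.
Recurrence: t(n) = 8 × t(n-1) - 15 × t(n-2), initial: t(0) = 0, t(1) = 2.
Characteristic equation: r² - 8r + 15 = 0, which factors as (r - 5)(r - 3) = 0, so r = 5, 3. General solution t(n) = A·5ⁿ + B·3ⁿ. From t(0) = 0: A + B = 0. From t(1) = 2: 5A + 3B = 2. Solving gives A = 1, B = -1.

t(n) = 5ⁿ - 3ⁿ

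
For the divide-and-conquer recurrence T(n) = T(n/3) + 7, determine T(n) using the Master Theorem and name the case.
Master Theorem template: T(n) = a·T(n/b) + f(n).
Here: a=1, b=3, f(n)=7
Compute log_b(a) = log_3(1) = 0.
f(n) = 7 = Θ(1). Case 2: T(n) = Θ(log n).

Case 2: T(n) = Θ(log n)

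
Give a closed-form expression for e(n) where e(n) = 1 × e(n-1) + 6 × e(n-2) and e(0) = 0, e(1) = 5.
Recurrence: e(n) = 1 × e(n-1) + 6 × e(n-2), initial: e(0) = 0, e(1) = 5.
Characteristic equation: r² - 1r - 6 = 0, which factors as (r - 3)(r + 2) = 0, so r = 3, -2. General solution e(n) = A·3ⁿ + B·(-2)ⁿ. From e(0) = 0: A + B = 0. From e(1) = 5: 3A - 2B = 5. Solving gives A = 1, B = -1.

e(n) = 3ⁿ - (-2)ⁿ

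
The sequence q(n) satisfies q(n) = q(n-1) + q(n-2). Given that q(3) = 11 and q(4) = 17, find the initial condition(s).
Work backwards using q(k) = q(k+2) - q(k+1):
q(2) = q(4) - q(3) = 17 - 11 = 6
q(1) = q(3) - q(2) = 11 - 6 = 5
q(0) = q(2) - q(1) = 6 - 5 = 1

q(0) = 1, q(1) = 5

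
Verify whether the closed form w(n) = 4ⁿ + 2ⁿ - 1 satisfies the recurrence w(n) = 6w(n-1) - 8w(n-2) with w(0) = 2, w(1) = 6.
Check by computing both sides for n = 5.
From the recurrence with w(0) = 2, w(1) = 6:
  w(0) = 2, w(1) = 6, w(2) = 20, w(3) = 72, w(4) = 272, w(5) = 1056
  so the recurrence gives w(5) = 1056.
From the proposed closed form w(n) = 4ⁿ + 2ⁿ - 1:
  w(5) = 1055.
The recurrence gives 1056 but the closed form gives 1055, so the closed form does not satisfy the recurrence.

No, the closed form is incorrect.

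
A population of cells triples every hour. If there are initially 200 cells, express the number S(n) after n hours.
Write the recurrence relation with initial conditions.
Each hour multiplies the count by 3, so the count after n hours depends only on the count after n-1 hours: S(n) = 3 × S(n-1). The starting count gives S(0) = 200.
Unrolling n times gives the closed form S(n) = 200 × 3ⁿ.

S(n) = 3 × S(n-1), S(0) = 200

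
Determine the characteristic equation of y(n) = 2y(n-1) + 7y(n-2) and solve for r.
Substitute y(n) = rⁿ and divide through by rⁿ⁻²: r² - 2r - 7 = 0
Discriminant: 2² + 4·7 = 32, not a perfect square, so by the quadratic formula r = (2 ± √32)/2.
General solution: y(n) = A·r₁ⁿ + B·r₂ⁿ where r₁,r₂ = (2 ± √32)/2

Characteristic: r² - 2r - 7 = 0, Roots: r = (2 ± √32)/2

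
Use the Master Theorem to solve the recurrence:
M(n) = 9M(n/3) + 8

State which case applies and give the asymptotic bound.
Master Theorem template: M(n) = a·M(n/b) + f(n).
Here: a=9, b=3, f(n)=8
Compute log_b(a) = log_3(9) = 2.
f(n) = 8 = O(n^(2-ε)) with ε = 2. Case 1: M(n) = Θ(n^log_b(a)) = Θ(n^2).

Case 1: M(n) = Θ(n^2)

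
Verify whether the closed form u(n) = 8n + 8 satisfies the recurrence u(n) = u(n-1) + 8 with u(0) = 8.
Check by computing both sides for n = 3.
From the recurrence with u(0) = 8:
  u(0) = 8, u(1) = 16, u(2) = 24, u(3) = 32
  so the recurrence gives u(3) = 32.
From the proposed closed form u(n) = 8n + 8:
  u(3) = 32.
Both sides give 32 at n = 3, and the initial condition(s) match, so the closed form is consistent.

Yes, the closed form is correct.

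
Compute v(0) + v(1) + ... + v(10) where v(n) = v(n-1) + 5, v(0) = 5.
Computing the sequence terms: 5, 10, 15, 20, 25, 30, 35, 40, 45, 50, 55
Adding these values together:

330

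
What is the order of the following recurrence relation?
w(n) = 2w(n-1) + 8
The order is the largest lag k for which w(n-k) appears. Here the deepest term is w(n-1) (the 8 term is non-homogeneous and does not affect the order), so the order is 1.

Order 1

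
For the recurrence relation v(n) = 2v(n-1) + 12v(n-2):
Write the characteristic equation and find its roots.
Substitute v(n) = rⁿ and divide through by rⁿ⁻²: r² - 2r - 12 = 0
Discriminant: 2² + 4·12 = 52, not a perfect square, so by the quadratic formula r = (2 ± √52)/2.
General solution: v(n) = A·r₁ⁿ + B·r₂ⁿ where r₁,r₂ = (2 ± √52)/2

Characteristic: r² - 2r - 12 = 0, Roots: r = (2 ± √52)/2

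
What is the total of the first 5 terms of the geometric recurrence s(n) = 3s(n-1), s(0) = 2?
Computing the sequence terms: 2, 6, 18, 54, 162
Adding these values together:

242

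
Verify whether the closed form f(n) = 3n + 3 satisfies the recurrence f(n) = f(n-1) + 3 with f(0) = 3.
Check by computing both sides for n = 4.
From the recurrence with f(0) = 3:
  f(0) = 3, f(1) = 6, f(2) = 9, f(3) = 12, f(4) = 15
  so the recurrence gives f(4) = 15.
From the proposed closed form f(n) = 3n + 3:
  f(4) = 15.
Both sides give 15 at n = 4, and the initial condition(s) match, so the closed form is consistent.

Yes, the closed form is correct.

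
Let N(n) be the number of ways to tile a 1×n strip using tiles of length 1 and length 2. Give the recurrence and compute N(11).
Condition on the last tile: it has length 1 (leaving a 1×(n-1) strip) or length 2 (leaving a 1×(n-2) strip), so N(n) = N(n-1) + N(n-2) (order-2 linear recurrence).
For 0 ≤ i < 2 only unit tiles fit, so N(i) = 1.
Iterating the recurrence: N(2) = 2, N(3) = 3, N(4) = 5, N(5) = 8, N(6) = 13, N(7) = 21, N(8) = 34, N(9) = 55, N(10) = 89, N(11) = 144.

N(n) = N(n-1) + N(n-2), with N(i) = 1 for 0 ≤ i < 2; N(11) = 144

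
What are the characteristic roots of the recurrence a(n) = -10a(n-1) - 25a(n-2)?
Substitute a(n) = rⁿ and divide through by rⁿ⁻²: r² + 10r + 25 = 0
Factor: (r + 5)² = 0, so r = -5 (double root).
General solution: a(n) = (A + Bn)·(-5)ⁿ

Characteristic: r² + 10r + 25 = 0, Roots: r = -5 (double root)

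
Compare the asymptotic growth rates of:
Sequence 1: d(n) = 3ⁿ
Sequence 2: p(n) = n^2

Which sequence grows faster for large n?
Comparing growth rates:
Growth-rate hierarchy: log n ≺ any polynomial ≺ any exponential cⁿ (c>1) ≺ n! ≺ nⁿ.
exponential base 3 dominates polynomial degree 2 asymptotically.

d(n) grows faster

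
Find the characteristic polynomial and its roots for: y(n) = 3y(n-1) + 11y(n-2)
Substitute y(n) = rⁿ and divide through by rⁿ⁻²: r² - 3r - 11 = 0
Discriminant: 3² + 4·11 = 53, not a perfect square, so by the quadratic formula r = (3 ± √53)/2.
General solution: y(n) = A·r₁ⁿ + B·r₂ⁿ where r₁,r₂ = (3 ± √53)/2

Characteristic: r² - 3r - 11 = 0, Roots: r = (3 ± √53)/2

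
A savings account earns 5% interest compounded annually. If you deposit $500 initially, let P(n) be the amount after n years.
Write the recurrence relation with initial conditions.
Each year the balance grows by 5%, i.e. is multiplied by 1 + 5/100 = 1.05, so P(n) = 1.05 × P(n-1). The initial deposit gives P(0) = 500.
Unrolling gives the closed form P(n) = 500 × (1.05)ⁿ.

P(n) = 1.05 × P(n-1), P(0) = 500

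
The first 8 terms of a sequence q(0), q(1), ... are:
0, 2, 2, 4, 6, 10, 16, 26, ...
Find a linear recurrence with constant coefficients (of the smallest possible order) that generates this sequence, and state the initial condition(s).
Look for the lowest-order linear relation among consecutive terms.
Observation: q(n) - 1·q(n-1) - (1)·q(n-2) = 0 holds for the shown terms, and no order-1 relation q(n) = α·q(n-1) + β fits.
Check at n=3: 1·2 + (1)·2 = 4. ✓

q(n) = q(n-1) + q(n-2), q(0) = 0, q(1) = 2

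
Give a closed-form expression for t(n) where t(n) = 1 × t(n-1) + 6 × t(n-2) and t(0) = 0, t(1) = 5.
Recurrence: t(n) = 1 × t(n-1) + 6 × t(n-2), initial: t(0) = 0, t(1) = 5.
Characteristic equation: r² - 1r - 6 = 0, which factors as (r - 3)(r + 2) = 0, so r = 3, -2. General solution t(n) = A·3ⁿ + B·(-2)ⁿ. From t(0) = 0: A + B = 0. From t(1) = 5: 3A - 2B = 5. Solving gives A = 1, B = -1.

t(n) = 3ⁿ - (-2)ⁿ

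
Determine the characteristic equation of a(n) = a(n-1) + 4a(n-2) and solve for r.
Substitute a(n) = rⁿ and divide through by rⁿ⁻²: r² - r - 4 = 0
Discriminant: 1² + 4·4 = 17, not a perfect square, so by the quadratic formula r = (1 ± √17)/2.
General solution: a(n) = A·r₁ⁿ + B·r₂ⁿ where r₁,r₂ = (1 ± √17)/2

Characteristic: r² - r - 4 = 0, Roots: r = (1 ± √17)/2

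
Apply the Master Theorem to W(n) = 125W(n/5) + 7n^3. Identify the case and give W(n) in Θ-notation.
Master Theorem template: W(n) = a·W(n/b) + f(n).
Here: a=125, b=5, f(n)=7n^3
Compute log_b(a) = log_5(125) = 3.
f(n) = 7n^3 = Θ(n^3). Case 2: W(n) = Θ(n^3 log n).

Case 2: W(n) = Θ(n^3 log n)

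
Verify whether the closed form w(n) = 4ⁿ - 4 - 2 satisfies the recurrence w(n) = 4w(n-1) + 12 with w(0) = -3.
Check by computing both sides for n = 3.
From the recurrence with w(0) = -3:
  w(0) = -3, w(1) = 0, w(2) = 12, w(3) = 60
  so the recurrence gives w(3) = 60.
From the proposed closed form w(n) = 4ⁿ - 4 - 2:
  w(3) = 58.
The recurrence gives 60 but the closed form gives 58, so the closed form does not satisfy the recurrence.

No, the closed form is incorrect.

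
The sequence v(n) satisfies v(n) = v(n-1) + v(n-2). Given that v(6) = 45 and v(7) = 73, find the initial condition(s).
Work backwards using v(k) = v(k+2) - v(k+1):
v(5) = v(7) - v(6) = 73 - 45 = 28
v(4) = v(6) - v(5) = 45 - 28 = 17
v(3) = v(5) - v(4) = 28 - 17 = 11
v(2) = v(4) - v(3) = 17 - 11 = 6
v(1) = v(3) - v(2) = 11 - 6 = 5
v(0) = v(2) - v(1) = 6 - 5 = 1

v(0) = 1, v(1) = 5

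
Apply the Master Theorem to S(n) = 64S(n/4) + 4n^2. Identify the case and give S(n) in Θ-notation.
Master Theorem template: S(n) = a·S(n/b) + f(n).
Here: a=64, b=4, f(n)=4n^2
Compute log_b(a) = log_4(64) = 3.
f(n) = 4n^2 = O(n^(3-ε)) with ε = 1. Case 1: S(n) = Θ(n^log_b(a)) = Θ(n^3).

Case 1: S(n) = Θ(n^3)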